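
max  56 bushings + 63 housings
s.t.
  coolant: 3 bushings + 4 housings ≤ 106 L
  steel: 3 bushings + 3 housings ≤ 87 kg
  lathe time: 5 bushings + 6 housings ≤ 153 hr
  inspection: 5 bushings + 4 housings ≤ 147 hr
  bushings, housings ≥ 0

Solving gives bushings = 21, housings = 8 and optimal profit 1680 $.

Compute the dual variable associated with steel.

7

At the optimum: coolant uses 95 of 106 (slack = 11); steel uses 87 of 87 (binding); lathe time uses 153 of 153 (binding); inspection uses 137 of 147 (slack = 10).
Since coolant, inspection are not tight, their duals are 0.
Dual feasibility on the basic columns requires 3·y_steel + 5·y_lathe time = 56, 3·y_steel + 6·y_lathe time = 63.
This yields shadow prices y_steel = 7, y_lathe time = 7.
Shadow price of steel = 7.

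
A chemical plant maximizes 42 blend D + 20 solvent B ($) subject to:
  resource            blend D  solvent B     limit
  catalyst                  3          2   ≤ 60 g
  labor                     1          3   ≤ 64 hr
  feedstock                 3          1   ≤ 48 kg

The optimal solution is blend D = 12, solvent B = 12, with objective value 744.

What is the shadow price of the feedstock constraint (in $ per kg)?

Binding: catalyst and feedstock. Non-binding: labor (16 unused).
Slack constraints have shadow price 0 (complementary slackness).
The binding rows give the dual system: 3·y_catalyst + 3·y_feedstock = 42 and 2·y_catalyst + 1·y_feedstock = 20.
→ y_catalyst = 6 and y_feedstock = 8.
Shadow price of feedstock = 8.

8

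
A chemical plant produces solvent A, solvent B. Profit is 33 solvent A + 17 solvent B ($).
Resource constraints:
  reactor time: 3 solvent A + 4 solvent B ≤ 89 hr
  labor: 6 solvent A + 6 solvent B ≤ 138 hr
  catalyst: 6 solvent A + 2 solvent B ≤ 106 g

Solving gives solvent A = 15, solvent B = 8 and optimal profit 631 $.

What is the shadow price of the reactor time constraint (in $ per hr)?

Binding: labor and catalyst. Non-binding: reactor time (12 unused).
Slack constraints have shadow price 0 (complementary slackness).
The binding rows give the dual system: 6·y_labor + 6·y_catalyst = 33 and 6·y_labor + 2·y_catalyst = 17.
This yields shadow prices y_labor = 1.5, y_catalyst = 4.
Shadow price of reactor time = 0.

0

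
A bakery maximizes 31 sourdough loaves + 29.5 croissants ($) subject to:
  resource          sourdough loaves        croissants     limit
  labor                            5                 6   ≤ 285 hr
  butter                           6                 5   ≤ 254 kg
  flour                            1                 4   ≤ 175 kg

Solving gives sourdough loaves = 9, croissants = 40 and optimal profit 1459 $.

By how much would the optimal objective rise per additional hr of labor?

Check each constraint at x*: labor 285/285 (tight); butter 254/254 (tight); flour 169/175 (slack 6).
By complementary slackness, y = 0 for the non-binding constraint.
From A_Bᵀ y = c: 5·y_labor + 6·y_butter = 31; 6·y_labor + 5·y_butter = 29.5.
Solving: y_labor = 2, y_butter = 3.5.
Shadow price of labor = 2.

2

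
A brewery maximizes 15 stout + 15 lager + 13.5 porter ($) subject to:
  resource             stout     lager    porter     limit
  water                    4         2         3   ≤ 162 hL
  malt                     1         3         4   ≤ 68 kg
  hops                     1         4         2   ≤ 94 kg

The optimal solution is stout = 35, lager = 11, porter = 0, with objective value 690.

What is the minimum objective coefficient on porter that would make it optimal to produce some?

21

At the optimum: water uses 162 of 162 (binding); malt uses 68 of 68 (binding); hops uses 79 of 94 (slack = 15).
Slack constraints have shadow price 0 (complementary slackness).
Dual feasibility on the basic columns requires 4·y_water + 1·y_malt = 15, 2·y_water + 3·y_malt = 15.
Solving: y_water = 3, y_malt = 3.
porter enters the basis when its profit ≥ yᵀa₃ = 3·3 + 3·4 = 21.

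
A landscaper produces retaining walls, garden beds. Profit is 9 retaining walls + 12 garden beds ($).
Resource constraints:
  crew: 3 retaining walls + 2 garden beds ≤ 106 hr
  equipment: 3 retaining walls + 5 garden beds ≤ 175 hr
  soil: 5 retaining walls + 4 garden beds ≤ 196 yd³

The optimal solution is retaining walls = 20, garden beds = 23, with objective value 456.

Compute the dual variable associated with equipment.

2

Binding: crew and equipment. Non-binding: soil (4 unused).
Since soil is not tight, its dual is 0.
The binding rows give the dual system: 3·y_crew + 3·y_equipment = 9 and 2·y_crew + 5·y_equipment = 12.
Solving: y_crew = 1, y_equipment = 2.
Shadow price of equipment = 2.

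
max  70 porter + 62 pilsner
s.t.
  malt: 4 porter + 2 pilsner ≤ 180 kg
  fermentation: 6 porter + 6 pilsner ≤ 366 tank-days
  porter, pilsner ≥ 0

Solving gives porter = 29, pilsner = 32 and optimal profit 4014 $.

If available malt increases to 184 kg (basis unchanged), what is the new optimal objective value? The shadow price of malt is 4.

Δb = 4, so new z* = 4014 + (4)·(4) = 4014 + 16 = 4030.

4030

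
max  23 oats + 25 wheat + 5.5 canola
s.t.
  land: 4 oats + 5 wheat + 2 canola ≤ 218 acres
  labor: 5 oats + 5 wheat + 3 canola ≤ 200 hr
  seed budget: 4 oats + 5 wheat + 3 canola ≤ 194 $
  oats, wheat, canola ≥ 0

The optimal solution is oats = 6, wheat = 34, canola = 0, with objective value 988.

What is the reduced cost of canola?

At the optimum: land uses 194 of 218 (slack = 24); labor uses 200 of 200 (binding); seed budget uses 194 of 194 (binding).
Slack constraints have shadow price 0 (complementary slackness).
From A_Bᵀ y = c: 5·y_labor + 4·y_seed budget = 23; 5·y_labor + 5·y_seed budget = 25.
Solving: y_labor = 3, y_seed budget = 2.
Reduced cost of canola: c₃ − yᵀa₃ = 5.5 − (3·3 + 2·3) = 5.5 − 15 = -9.5.

-9.5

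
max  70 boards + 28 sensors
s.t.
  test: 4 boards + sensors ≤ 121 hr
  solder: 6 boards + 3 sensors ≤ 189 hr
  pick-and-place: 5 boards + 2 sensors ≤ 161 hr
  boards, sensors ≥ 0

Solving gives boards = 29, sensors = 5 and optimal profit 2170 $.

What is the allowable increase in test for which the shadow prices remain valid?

Binding constraints: test, solder. The basis is B = [[4,1],[6,3]] with det 6.
Per unit increase in test, x* moves by d = (0.5, -1).
The basis stays optimal until sensors reaches 0; allowable increase = 5 hr.

5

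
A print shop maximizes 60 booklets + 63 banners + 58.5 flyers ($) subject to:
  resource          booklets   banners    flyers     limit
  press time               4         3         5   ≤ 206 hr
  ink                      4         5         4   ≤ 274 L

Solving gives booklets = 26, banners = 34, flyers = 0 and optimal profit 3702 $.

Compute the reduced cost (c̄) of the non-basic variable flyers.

-7.5

At the optimum: press time uses 206 of 206 (binding); ink uses 274 of 274 (binding).
The binding rows give the dual system: 4·y_press time + 4·y_ink = 60 and 3·y_press time + 5·y_ink = 63.
Solving: y_press time = 6, y_ink = 9.
Reduced cost of flyers: c₃ − yᵀa₃ = 58.5 − (6·5 + 9·4) = 58.5 − 66 = -7.5.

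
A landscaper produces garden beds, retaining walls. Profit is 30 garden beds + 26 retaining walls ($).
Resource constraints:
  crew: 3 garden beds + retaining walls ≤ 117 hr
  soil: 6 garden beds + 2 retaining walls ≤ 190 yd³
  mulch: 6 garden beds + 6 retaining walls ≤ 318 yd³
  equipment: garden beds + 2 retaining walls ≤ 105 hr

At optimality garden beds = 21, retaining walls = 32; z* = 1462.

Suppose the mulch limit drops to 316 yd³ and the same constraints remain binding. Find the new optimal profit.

Binding: soil and mulch. Non-binding: crew (22 unused), equipment (20 unused).
Slack constraints have shadow price 0 (complementary slackness).
Dual feasibility on the basic columns requires 6·y_soil + 6·y_mulch = 30, 2·y_soil + 6·y_mulch = 26.
→ y_soil = 1 and y_mulch = 4.
Δz = y_mulch·Δb = 4 × (-2) = -8, so new z* = 1462 − 8 = 1454.

1454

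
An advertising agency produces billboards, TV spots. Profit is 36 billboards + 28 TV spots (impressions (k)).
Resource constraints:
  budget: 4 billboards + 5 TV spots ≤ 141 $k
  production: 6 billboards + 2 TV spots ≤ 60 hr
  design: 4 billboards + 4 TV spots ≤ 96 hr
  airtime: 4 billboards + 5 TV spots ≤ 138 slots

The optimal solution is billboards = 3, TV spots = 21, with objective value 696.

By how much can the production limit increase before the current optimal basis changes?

Binding constraints: production, design. The basis is B = [[6,2],[4,4]] with det 16.
Per unit increase in production, x* moves by d = (0.25, -0.25).
The basis stays optimal until TV spots reaches 0; allowable increase = 84 hr.

84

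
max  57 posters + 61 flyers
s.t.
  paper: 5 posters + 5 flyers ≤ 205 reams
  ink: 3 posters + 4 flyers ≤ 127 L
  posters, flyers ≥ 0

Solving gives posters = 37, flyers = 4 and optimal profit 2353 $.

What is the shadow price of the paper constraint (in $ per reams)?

Check each constraint at x*: paper 205/205 (tight); ink 127/127 (tight).
Dual feasibility on the basic columns requires 5·y_paper + 3·y_ink = 57, 5·y_paper + 4·y_ink = 61.
→ y_paper = 9 and y_ink = 4.
Shadow price of paper = 9.

9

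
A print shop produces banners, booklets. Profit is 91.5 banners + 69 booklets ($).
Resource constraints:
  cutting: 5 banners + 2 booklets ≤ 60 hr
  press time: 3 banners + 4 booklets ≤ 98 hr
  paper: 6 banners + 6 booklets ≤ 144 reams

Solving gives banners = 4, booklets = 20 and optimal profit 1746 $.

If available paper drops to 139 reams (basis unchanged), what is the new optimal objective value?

Check each constraint at x*: cutting 60/60 (tight); press time 92/98 (slack 6); paper 144/144 (tight).
By complementary slackness, y = 0 for the non-binding constraint.
From A_Bᵀ y = c: 5·y_cutting + 6·y_paper = 91.5; 2·y_cutting + 6·y_paper = 69.
This yields shadow prices y_cutting = 7.5, y_paper = 9.
Δz = y_paper·Δb = 9 × (-5) = -45, so new z* = 1746 − 45 = 1701.

1701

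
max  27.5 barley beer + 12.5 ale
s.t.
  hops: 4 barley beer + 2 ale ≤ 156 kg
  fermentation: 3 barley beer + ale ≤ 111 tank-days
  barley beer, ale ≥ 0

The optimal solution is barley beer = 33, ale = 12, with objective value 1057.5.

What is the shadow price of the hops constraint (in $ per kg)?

5

Both hops and fermentation are binding at x*.
The binding rows give the dual system: 4·y_hops + 3·y_fermentation = 27.5 and 2·y_hops + 1·y_fermentation = 12.5.
Solving: y_hops = 5, y_fermentation = 2.5.
Shadow price of hops = 5.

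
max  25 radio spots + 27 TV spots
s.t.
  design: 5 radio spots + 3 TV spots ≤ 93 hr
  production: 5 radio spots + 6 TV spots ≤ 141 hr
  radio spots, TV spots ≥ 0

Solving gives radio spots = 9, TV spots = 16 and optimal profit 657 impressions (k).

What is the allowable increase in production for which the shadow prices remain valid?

Binding constraints: design, production. The basis is B = [[5,3],[5,6]] with det 15.
Per unit increase in production, x* moves by d = (-0.2, 0.3333).
The basis stays optimal until radio spots reaches 0; allowable increase = 45 hr.

45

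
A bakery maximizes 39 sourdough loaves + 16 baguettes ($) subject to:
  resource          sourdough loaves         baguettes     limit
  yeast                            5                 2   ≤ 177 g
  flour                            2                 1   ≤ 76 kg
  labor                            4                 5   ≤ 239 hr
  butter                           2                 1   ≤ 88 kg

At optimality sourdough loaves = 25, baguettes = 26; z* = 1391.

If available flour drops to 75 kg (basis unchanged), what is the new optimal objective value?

1389

Binding: yeast and flour. Non-binding: labor (9 unused), butter (12 unused).
By complementary slackness, y = 0 for the non-binding constraints.
From A_Bᵀ y = c: 5·y_yeast + 2·y_flour = 39; 2·y_yeast + 1·y_flour = 16.
Solving: y_yeast = 7, y_flour = 2.
Δz = y_flour·Δb = 2 × (-1) = -2, so new z* = 1391 − 2 = 1389.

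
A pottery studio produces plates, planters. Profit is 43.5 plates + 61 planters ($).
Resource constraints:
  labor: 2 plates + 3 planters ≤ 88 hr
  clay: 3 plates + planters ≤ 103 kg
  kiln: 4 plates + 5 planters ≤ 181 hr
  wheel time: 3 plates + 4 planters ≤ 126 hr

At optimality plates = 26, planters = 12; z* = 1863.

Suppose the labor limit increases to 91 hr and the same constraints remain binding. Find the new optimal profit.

1890

At the optimum: labor uses 88 of 88 (binding); clay uses 90 of 103 (slack = 13); kiln uses 164 of 181 (slack = 17); wheel time uses 126 of 126 (binding).
Since clay, kiln are not tight, their duals are 0.
Dual feasibility on the basic columns requires 2·y_labor + 3·y_wheel time = 43.5, 3·y_labor + 4·y_wheel time = 61.
Solving: y_labor = 9, y_wheel time = 8.5.
Δz = y_labor·Δb = 9 × (3) = 27, so new z* = 1863 + 27 = 1890.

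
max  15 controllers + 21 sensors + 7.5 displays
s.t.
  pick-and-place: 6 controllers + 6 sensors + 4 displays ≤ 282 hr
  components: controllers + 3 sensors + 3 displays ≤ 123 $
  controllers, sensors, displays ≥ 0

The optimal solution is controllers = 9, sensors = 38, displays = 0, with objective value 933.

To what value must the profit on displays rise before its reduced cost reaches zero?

At the optimum: pick-and-place uses 282 of 282 (binding); components uses 123 of 123 (binding).
Dual feasibility on the basic columns requires 6·y_pick-and-place + 1·y_components = 15, 6·y_pick-and-place + 3·y_components = 21.
Solving: y_pick-and-place = 2, y_components = 3.
displays enters the basis when its profit ≥ yᵀa₃ = 2·4 + 3·3 = 17.

17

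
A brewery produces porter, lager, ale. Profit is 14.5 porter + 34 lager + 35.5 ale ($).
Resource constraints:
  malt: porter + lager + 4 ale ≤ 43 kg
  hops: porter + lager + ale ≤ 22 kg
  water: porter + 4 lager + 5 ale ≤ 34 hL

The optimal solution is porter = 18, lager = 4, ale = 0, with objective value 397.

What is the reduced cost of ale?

Binding: hops and water. Non-binding: malt (21 unused).
Since malt is not tight, its dual is 0.
From A_Bᵀ y = c: 1·y_hops + 1·y_water = 14.5; 1·y_hops + 4·y_water = 34.
→ y_hops = 8 and y_water = 6.5.
Reduced cost of ale: c₃ − yᵀa₃ = 35.5 − (8·1 + 6.5·5) = 35.5 − 40.5 = -5.

-5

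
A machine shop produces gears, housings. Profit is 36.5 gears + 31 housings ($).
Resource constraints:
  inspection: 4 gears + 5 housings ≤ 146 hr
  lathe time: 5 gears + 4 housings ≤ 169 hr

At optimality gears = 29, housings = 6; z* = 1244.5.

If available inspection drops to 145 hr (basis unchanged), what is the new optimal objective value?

Both inspection and lathe time are binding at x*.
From A_Bᵀ y = c: 4·y_inspection + 5·y_lathe time = 36.5; 5·y_inspection + 4·y_lathe time = 31.
This yields shadow prices y_inspection = 1, y_lathe time = 6.5.
Δz = y_inspection·Δb = 1 × (-1) = -1, so new z* = 1244.5 − 1 = 1243.5.

1243.5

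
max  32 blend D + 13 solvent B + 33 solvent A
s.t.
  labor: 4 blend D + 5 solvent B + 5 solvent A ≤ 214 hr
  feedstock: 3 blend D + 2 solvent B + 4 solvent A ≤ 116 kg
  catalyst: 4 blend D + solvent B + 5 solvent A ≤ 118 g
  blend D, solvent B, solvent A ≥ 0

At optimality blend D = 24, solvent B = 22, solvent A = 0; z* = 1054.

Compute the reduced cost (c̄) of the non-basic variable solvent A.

-8

Check each constraint at x*: labor 206/214 (slack 8); feedstock 116/116 (tight); catalyst 118/118 (tight).
Slack constraints have shadow price 0 (complementary slackness).
From A_Bᵀ y = c: 3·y_feedstock + 4·y_catalyst = 32; 2·y_feedstock + 1·y_catalyst = 13.
This yields shadow prices y_feedstock = 4, y_catalyst = 5.
Reduced cost of solvent A: c₃ − yᵀa₃ = 33 − (4·4 + 5·5) = 33 − 41 = -8.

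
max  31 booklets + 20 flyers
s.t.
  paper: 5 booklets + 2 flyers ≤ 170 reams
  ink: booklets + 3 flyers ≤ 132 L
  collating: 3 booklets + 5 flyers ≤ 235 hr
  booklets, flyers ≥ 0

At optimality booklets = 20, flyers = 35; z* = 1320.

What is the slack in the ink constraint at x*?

ink used = 1·20 + 3·35 = 125; slack = 132 − 125 = 7.

7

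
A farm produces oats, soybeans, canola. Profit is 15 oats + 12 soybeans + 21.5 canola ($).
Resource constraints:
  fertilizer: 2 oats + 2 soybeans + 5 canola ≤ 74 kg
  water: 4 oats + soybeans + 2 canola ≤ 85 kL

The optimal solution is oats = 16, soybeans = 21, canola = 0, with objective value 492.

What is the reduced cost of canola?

At the optimum: fertilizer uses 74 of 74 (binding); water uses 85 of 85 (binding).
From A_Bᵀ y = c: 2·y_fertilizer + 4·y_water = 15; 2·y_fertilizer + 1·y_water = 12.
This yields shadow prices y_fertilizer = 5.5, y_water = 1.
Reduced cost of canola: c₃ − yᵀa₃ = 21.5 − (5.5·5 + 1·2) = 21.5 − 29.5 = -8.

-8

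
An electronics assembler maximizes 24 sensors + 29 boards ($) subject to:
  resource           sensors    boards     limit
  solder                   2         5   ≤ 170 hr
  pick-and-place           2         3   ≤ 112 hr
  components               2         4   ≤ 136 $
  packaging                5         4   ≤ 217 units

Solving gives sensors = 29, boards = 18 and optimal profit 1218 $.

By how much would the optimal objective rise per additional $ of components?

Check each constraint at x*: solder 148/170 (slack 22); pick-and-place 112/112 (tight); components 130/136 (slack 6); packaging 217/217 (tight).
By complementary slackness, y = 0 for the non-binding constraints.
Dual feasibility on the basic columns requires 2·y_pick-and-place + 5·y_packaging = 24, 3·y_pick-and-place + 4·y_packaging = 29.
→ y_pick-and-place = 7 and y_packaging = 2.
Shadow price of components = 0.

0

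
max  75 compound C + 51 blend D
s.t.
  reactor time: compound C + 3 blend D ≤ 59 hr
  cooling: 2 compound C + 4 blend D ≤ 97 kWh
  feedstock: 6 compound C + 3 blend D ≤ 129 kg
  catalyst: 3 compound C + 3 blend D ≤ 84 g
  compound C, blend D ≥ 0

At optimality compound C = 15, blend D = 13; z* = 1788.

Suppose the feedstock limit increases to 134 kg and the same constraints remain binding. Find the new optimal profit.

Check each constraint at x*: reactor time 54/59 (slack 5); cooling 82/97 (slack 15); feedstock 129/129 (tight); catalyst 84/84 (tight).
Slack constraints have shadow price 0 (complementary slackness).
From A_Bᵀ y = c: 6·y_feedstock + 3·y_catalyst = 75; 3·y_feedstock + 3·y_catalyst = 51.
This yields shadow prices y_feedstock = 8, y_catalyst = 9.
Δz = y_feedstock·Δb = 8 × (5) = 40, so new z* = 1788 + 40 = 1828.

1828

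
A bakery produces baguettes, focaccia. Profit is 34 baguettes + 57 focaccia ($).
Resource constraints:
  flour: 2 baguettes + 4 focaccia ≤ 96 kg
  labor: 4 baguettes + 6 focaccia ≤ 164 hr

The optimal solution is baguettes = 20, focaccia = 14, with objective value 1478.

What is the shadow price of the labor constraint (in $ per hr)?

Check each constraint at x*: flour 96/96 (tight); labor 164/164 (tight).
The binding rows give the dual system: 2·y_flour + 4·y_labor = 34 and 4·y_flour + 6·y_labor = 57.
This yields shadow prices y_flour = 6, y_labor = 5.5.
Shadow price of labor = 5.5.

5.5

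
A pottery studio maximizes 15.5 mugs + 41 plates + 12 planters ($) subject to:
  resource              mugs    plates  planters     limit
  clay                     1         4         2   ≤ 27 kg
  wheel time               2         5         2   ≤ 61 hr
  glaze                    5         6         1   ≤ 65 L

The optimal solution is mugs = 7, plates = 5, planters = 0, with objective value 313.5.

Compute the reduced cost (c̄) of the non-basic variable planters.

-5.5

Check each constraint at x*: clay 27/27 (tight); wheel time 39/61 (slack 22); glaze 65/65 (tight).
Since wheel time is not tight, its dual is 0.
Dual feasibility on the basic columns requires 1·y_clay + 5·y_glaze = 15.5, 4·y_clay + 6·y_glaze = 41.
Solving: y_clay = 8, y_glaze = 1.5.
Reduced cost of planters: c₃ − yᵀa₃ = 12 − (8·2 + 1.5·1) = 12 − 17.5 = -5.5.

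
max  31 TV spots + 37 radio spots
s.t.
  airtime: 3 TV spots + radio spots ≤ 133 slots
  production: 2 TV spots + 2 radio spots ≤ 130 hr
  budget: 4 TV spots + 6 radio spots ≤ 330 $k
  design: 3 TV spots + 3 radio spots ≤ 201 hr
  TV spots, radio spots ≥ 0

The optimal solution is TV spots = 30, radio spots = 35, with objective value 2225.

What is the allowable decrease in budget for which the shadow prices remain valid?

Binding constraints: production, budget. The basis is B = [[2,2],[4,6]] with det 4.
Per unit decrease in budget, x* moves by d = (0.5, -0.5).
The basis stays optimal until airtime becomes binding; allowable decrease = 8 $k.

8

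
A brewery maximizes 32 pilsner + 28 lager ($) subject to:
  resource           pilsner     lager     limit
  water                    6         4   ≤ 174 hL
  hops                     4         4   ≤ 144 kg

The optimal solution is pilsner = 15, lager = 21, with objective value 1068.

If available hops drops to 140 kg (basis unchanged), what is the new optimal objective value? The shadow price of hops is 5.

Δb = -4, so new z* = 1068 + (5)·(-4) = 1068 − 20 = 1048.

1048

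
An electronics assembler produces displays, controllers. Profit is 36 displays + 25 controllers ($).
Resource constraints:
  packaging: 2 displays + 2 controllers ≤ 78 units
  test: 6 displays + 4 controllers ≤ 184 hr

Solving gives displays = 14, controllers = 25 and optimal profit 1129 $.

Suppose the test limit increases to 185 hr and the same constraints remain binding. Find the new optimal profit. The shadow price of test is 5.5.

Δb = 1, so new z* = 1129 + (5.5)·(1) = 1129 + 5.5 = 1134.5.

1134.5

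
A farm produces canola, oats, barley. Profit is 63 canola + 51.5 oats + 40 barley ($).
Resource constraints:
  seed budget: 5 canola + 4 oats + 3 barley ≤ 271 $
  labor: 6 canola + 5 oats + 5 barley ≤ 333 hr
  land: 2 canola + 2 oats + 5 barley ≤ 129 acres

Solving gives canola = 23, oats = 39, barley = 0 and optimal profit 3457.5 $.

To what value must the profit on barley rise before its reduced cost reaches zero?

45.5

Binding: seed budget and labor. Non-binding: land (5 unused).
By complementary slackness, y = 0 for the non-binding constraint.
Dual feasibility on the basic columns requires 5·y_seed budget + 6·y_labor = 63, 4·y_seed budget + 5·y_labor = 51.5.
This yields shadow prices y_seed budget = 6, y_labor = 5.5.
barley enters the basis when its profit ≥ yᵀa₃ = 6·3 + 5.5·5 = 45.5.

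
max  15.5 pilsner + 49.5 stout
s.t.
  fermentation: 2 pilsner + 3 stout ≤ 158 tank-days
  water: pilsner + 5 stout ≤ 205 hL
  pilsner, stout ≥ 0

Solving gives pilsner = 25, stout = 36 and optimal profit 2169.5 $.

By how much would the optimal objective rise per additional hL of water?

Both fermentation and water are binding at x*.
The binding rows give the dual system: 2·y_fermentation + 1·y_water = 15.5 and 3·y_fermentation + 5·y_water = 49.5.
→ y_fermentation = 4 and y_water = 7.5.
Shadow price of water = 7.5.

7.5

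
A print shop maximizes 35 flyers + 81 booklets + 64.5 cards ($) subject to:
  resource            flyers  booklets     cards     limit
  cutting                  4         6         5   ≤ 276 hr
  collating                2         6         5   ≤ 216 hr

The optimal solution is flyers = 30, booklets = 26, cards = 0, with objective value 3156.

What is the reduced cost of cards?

Check each constraint at x*: cutting 276/276 (tight); collating 216/216 (tight).
Dual feasibility on the basic columns requires 4·y_cutting + 2·y_collating = 35, 6·y_cutting + 6·y_collating = 81.
→ y_cutting = 4 and y_collating = 9.5.
Reduced cost of cards: c₃ − yᵀa₃ = 64.5 − (4·5 + 9.5·5) = 64.5 − 67.5 = -3.

-3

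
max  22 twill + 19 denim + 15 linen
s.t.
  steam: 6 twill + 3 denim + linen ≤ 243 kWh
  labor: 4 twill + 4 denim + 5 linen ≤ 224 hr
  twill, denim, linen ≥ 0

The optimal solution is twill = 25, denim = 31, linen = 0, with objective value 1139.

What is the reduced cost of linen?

-6

At the optimum: steam uses 243 of 243 (binding); labor uses 224 of 224 (binding).
The binding rows give the dual system: 6·y_steam + 4·y_labor = 22 and 3·y_steam + 4·y_labor = 19.
This yields shadow prices y_steam = 1, y_labor = 4.
Reduced cost of linen: c₃ − yᵀa₃ = 15 − (1·1 + 4·5) = 15 − 21 = -6.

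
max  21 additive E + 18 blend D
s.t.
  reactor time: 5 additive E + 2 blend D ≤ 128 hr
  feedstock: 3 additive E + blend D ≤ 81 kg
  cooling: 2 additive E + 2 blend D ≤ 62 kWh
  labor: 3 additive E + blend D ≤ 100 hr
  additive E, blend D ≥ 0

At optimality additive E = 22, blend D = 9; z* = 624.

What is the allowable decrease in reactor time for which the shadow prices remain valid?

Binding constraints: reactor time, cooling. The basis is B = [[5,2],[2,2]] with det 6.
Per unit decrease in reactor time, x* moves by d = (-0.3333, 0.3333).
The basis stays optimal until additive E reaches 0; allowable decrease = 66 hr.

66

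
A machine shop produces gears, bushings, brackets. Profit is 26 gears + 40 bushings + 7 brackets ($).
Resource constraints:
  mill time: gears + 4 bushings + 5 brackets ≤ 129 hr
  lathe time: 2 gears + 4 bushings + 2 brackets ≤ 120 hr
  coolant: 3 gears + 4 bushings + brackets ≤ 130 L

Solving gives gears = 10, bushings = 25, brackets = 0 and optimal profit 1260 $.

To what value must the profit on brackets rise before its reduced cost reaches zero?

Binding: lathe time and coolant. Non-binding: mill time (19 unused).
By complementary slackness, y = 0 for the non-binding constraint.
From A_Bᵀ y = c: 2·y_lathe time + 3·y_coolant = 26; 4·y_lathe time + 4·y_coolant = 40.
→ y_lathe time = 4 and y_coolant = 6.
brackets enters the basis when its profit ≥ yᵀa₃ = 4·2 + 6·1 = 14.

14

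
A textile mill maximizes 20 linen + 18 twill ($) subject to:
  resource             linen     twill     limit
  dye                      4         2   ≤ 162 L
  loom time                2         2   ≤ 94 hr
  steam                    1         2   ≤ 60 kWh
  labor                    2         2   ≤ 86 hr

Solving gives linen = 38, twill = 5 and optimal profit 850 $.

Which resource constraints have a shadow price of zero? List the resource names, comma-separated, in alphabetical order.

loom time, steam

dye: 162/162 (binding)
loom time: 86/94 (slack 8)
steam: 48/60 (slack 12)
labor: 86/86 (binding)
By complementary slackness, a constraint with positive slack has shadow price 0 → loom time, steam.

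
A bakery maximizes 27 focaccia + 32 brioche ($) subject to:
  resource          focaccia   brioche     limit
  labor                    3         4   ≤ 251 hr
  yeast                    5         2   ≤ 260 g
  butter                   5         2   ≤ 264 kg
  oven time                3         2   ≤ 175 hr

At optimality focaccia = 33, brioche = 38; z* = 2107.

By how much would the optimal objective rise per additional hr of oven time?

2

Binding: labor and oven time. Non-binding: yeast (19 unused), butter (23 unused).
Since yeast, butter are not tight, their duals are 0.
From A_Bᵀ y = c: 3·y_labor + 3·y_oven time = 27; 4·y_labor + 2·y_oven time = 32.
Solving: y_labor = 7, y_oven time = 2.
Shadow price of oven time = 2.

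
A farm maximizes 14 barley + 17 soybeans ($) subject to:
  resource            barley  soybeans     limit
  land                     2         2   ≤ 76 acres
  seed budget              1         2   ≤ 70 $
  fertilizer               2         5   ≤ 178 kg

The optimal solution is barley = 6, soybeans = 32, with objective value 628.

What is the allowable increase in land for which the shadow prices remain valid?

Binding constraints: land, seed budget. The basis is B = [[2,2],[1,2]] with det 2.
Per unit increase in land, x* moves by d = (1, -0.5).
The basis stays optimal until soybeans reaches 0; allowable increase = 64 acres.

64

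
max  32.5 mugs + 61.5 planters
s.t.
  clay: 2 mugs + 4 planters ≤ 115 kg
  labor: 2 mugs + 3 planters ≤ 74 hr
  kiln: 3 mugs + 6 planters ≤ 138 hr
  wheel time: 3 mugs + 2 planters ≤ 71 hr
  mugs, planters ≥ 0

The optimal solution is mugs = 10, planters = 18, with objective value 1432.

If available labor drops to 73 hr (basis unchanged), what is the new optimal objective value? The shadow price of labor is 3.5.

Δb = -1, so new z* = 1432 + (3.5)·(-1) = 1432 − 3.5 = 1428.5.

1428.5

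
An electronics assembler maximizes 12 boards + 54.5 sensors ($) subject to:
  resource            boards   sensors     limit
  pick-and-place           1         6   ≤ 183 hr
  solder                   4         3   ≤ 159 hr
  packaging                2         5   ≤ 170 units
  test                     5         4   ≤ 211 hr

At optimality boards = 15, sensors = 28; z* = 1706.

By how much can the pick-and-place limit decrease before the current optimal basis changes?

7.5

Binding constraints: pick-and-place, packaging. The basis is B = [[1,6],[2,5]] with det -7.
Per unit decrease in pick-and-place, x* moves by d = (0.7143, -0.2857).
The basis stays optimal until solder becomes binding; allowable decrease = 7.5 hr.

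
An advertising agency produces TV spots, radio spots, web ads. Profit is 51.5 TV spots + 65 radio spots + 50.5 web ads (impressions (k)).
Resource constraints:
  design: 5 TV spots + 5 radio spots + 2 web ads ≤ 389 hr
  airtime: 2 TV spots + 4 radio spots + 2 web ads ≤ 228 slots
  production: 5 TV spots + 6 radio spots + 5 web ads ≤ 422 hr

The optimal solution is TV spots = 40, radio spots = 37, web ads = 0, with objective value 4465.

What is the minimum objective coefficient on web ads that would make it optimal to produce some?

Check each constraint at x*: design 385/389 (slack 4); airtime 228/228 (tight); production 422/422 (tight).
Slack constraints have shadow price 0 (complementary slackness).
Dual feasibility on the basic columns requires 2·y_airtime + 5·y_production = 51.5, 4·y_airtime + 6·y_production = 65.
→ y_airtime = 2 and y_production = 9.5.
web ads enters the basis when its profit ≥ yᵀa₃ = 2·2 + 9.5·5 = 51.5.

51.5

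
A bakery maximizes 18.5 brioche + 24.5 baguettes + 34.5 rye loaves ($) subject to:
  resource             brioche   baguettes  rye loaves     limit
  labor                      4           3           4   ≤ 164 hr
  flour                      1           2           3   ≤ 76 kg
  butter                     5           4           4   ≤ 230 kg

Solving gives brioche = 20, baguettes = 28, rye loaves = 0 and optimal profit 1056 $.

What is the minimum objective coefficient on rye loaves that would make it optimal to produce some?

At the optimum: labor uses 164 of 164 (binding); flour uses 76 of 76 (binding); butter uses 212 of 230 (slack = 18).
Slack constraints have shadow price 0 (complementary slackness).
From A_Bᵀ y = c: 4·y_labor + 1·y_flour = 18.5; 3·y_labor + 2·y_flour = 24.5.
Solving: y_labor = 2.5, y_flour = 8.5.
rye loaves enters the basis when its profit ≥ yᵀa₃ = 2.5·4 + 8.5·3 = 35.5.

35.5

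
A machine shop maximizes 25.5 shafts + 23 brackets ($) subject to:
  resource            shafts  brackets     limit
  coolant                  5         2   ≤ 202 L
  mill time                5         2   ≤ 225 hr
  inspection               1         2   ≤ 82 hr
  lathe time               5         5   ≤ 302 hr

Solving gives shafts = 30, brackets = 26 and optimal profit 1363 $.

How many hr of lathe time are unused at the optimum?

lathe time used = 5·30 + 5·26 = 280; slack = 302 − 280 = 22.

22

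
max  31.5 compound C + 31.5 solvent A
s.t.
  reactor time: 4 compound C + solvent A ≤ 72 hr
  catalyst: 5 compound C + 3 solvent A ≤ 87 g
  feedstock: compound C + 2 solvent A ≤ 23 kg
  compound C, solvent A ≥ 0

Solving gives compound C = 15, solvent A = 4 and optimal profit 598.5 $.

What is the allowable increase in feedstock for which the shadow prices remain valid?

Binding constraints: catalyst, feedstock. The basis is B = [[5,3],[1,2]] with det 7.
Per unit increase in feedstock, x* moves by d = (-0.4286, 0.7143).
The basis stays optimal until compound C reaches 0; allowable increase = 35 kg.

35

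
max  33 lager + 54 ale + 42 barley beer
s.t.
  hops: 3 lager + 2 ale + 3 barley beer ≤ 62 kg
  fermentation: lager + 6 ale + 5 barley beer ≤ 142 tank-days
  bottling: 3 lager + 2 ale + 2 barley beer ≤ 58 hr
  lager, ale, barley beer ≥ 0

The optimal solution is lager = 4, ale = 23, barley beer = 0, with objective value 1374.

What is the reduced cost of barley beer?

-6

Binding: fermentation and bottling. Non-binding: hops (4 unused).
Slack constraints have shadow price 0 (complementary slackness).
Dual feasibility on the basic columns requires 1·y_fermentation + 3·y_bottling = 33, 6·y_fermentation + 2·y_bottling = 54.
→ y_fermentation = 6 and y_bottling = 9.
Reduced cost of barley beer: c₃ − yᵀa₃ = 42 − (6·5 + 9·2) = 42 − 48 = -6.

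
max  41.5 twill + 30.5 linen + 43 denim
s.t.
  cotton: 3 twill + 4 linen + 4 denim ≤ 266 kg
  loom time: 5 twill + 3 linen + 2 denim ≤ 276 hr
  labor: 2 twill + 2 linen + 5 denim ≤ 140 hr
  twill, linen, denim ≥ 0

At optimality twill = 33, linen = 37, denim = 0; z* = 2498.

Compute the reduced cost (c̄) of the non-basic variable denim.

-3

Check each constraint at x*: cotton 247/266 (slack 19); loom time 276/276 (tight); labor 140/140 (tight).
Since cotton is not tight, its dual is 0.
From A_Bᵀ y = c: 5·y_loom time + 2·y_labor = 41.5; 3·y_loom time + 2·y_labor = 30.5.
This yields shadow prices y_loom time = 5.5, y_labor = 7.
Reduced cost of denim: c₃ − yᵀa₃ = 43 − (5.5·2 + 7·5) = 43 − 46 = -3.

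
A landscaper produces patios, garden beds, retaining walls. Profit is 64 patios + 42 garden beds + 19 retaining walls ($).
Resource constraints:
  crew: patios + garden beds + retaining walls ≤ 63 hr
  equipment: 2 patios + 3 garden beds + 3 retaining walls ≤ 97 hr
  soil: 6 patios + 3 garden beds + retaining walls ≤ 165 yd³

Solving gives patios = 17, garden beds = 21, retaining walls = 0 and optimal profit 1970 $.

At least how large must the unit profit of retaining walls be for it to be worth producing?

24

Check each constraint at x*: crew 38/63 (slack 25); equipment 97/97 (tight); soil 165/165 (tight).
Slack constraints have shadow price 0 (complementary slackness).
From A_Bᵀ y = c: 2·y_equipment + 6·y_soil = 64; 3·y_equipment + 3·y_soil = 42.
→ y_equipment = 5 and y_soil = 9.
retaining walls enters the basis when its profit ≥ yᵀa₃ = 5·3 + 9·1 = 24.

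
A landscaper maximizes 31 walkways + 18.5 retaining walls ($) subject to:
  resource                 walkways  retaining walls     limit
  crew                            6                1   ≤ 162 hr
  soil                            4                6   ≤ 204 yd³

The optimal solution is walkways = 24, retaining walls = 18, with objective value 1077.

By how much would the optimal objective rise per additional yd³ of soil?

2.5

At the optimum: crew uses 162 of 162 (binding); soil uses 204 of 204 (binding).
The binding rows give the dual system: 6·y_crew + 4·y_soil = 31 and 1·y_crew + 6·y_soil = 18.5.
This yields shadow prices y_crew = 3.5, y_soil = 2.5.
Shadow price of soil = 2.5.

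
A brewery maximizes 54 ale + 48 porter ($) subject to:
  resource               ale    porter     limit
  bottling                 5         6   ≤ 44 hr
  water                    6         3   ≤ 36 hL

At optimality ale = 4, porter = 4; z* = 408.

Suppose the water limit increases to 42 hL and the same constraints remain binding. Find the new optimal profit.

432

At the optimum: bottling uses 44 of 44 (binding); water uses 36 of 36 (binding).
From A_Bᵀ y = c: 5·y_bottling + 6·y_water = 54; 6·y_bottling + 3·y_water = 48.
→ y_bottling = 6 and y_water = 4.
Δz = y_water·Δb = 4 × (6) = 24, so new z* = 408 + 24 = 432.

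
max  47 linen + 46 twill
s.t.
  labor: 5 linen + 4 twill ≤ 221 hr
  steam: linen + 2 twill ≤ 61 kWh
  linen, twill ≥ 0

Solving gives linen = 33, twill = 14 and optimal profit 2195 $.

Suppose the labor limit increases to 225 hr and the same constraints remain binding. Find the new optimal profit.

Check each constraint at x*: labor 221/221 (tight); steam 61/61 (tight).
The binding rows give the dual system: 5·y_labor + 1·y_steam = 47 and 4·y_labor + 2·y_steam = 46.
This yields shadow prices y_labor = 8, y_steam = 7.
Δz = y_labor·Δb = 8 × (4) = 32, so new z* = 2195 + 32 = 2227.

2227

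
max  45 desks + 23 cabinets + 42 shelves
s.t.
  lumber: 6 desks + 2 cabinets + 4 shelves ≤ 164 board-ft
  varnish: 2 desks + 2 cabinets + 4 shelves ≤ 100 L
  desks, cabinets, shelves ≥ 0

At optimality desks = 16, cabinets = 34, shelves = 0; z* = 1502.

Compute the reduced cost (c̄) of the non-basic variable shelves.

-4

Both lumber and varnish are binding at x*.
From A_Bᵀ y = c: 6·y_lumber + 2·y_varnish = 45; 2·y_lumber + 2·y_varnish = 23.
Solving: y_lumber = 5.5, y_varnish = 6.
Reduced cost of shelves: c₃ − yᵀa₃ = 42 − (5.5·4 + 6·4) = 42 − 46 = -4.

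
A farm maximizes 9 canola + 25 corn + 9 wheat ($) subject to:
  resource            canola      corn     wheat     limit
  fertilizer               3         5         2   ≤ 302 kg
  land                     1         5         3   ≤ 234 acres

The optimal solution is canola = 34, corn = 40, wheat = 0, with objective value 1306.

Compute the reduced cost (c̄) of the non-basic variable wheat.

At the optimum: fertilizer uses 302 of 302 (binding); land uses 234 of 234 (binding).
From A_Bᵀ y = c: 3·y_fertilizer + 1·y_land = 9; 5·y_fertilizer + 5·y_land = 25.
→ y_fertilizer = 2 and y_land = 3.
Reduced cost of wheat: c₃ − yᵀa₃ = 9 − (2·2 + 3·3) = 9 − 13 = -4.

-4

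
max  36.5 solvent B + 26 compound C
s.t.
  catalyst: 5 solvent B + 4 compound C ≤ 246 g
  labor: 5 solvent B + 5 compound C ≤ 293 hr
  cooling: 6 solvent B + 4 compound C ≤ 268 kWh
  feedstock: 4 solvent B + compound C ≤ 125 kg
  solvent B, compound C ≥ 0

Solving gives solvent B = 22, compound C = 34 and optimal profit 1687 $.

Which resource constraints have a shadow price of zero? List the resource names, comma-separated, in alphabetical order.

feedstock, labor

catalyst: 246/246 (binding)
labor: 280/293 (slack 13)
cooling: 268/268 (binding)
feedstock: 122/125 (slack 3)
By complementary slackness, a constraint with positive slack has shadow price 0 → feedstock, labor.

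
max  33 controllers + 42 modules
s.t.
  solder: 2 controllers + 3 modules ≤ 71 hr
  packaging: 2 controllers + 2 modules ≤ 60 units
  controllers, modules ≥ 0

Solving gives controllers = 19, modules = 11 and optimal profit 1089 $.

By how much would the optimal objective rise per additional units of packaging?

7.5

Check each constraint at x*: solder 71/71 (tight); packaging 60/60 (tight).
Dual feasibility on the basic columns requires 2·y_solder + 2·y_packaging = 33, 3·y_solder + 2·y_packaging = 42.
Solving: y_solder = 9, y_packaging = 7.5.
Shadow price of packaging = 7.5.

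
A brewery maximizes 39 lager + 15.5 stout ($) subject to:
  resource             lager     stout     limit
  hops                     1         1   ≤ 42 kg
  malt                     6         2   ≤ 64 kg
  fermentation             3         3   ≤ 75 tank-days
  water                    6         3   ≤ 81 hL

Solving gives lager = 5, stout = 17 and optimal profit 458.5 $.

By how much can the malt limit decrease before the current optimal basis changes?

6

Binding constraints: malt, water. The basis is B = [[6,2],[6,3]] with det 6.
Per unit decrease in malt, x* moves by d = (-0.5, 1).
The basis stays optimal until fermentation becomes binding; allowable decrease = 6 kg.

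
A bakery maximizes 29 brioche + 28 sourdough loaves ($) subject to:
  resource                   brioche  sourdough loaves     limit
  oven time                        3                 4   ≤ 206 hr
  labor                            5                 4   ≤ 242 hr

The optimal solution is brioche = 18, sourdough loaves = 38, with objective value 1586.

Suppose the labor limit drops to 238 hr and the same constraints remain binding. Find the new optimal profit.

At the optimum: oven time uses 206 of 206 (binding); labor uses 242 of 242 (binding).
The binding rows give the dual system: 3·y_oven time + 5·y_labor = 29 and 4·y_oven time + 4·y_labor = 28.
Solving: y_oven time = 3, y_labor = 4.
Δz = y_labor·Δb = 4 × (-4) = -16, so new z* = 1586 − 16 = 1570.

1570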